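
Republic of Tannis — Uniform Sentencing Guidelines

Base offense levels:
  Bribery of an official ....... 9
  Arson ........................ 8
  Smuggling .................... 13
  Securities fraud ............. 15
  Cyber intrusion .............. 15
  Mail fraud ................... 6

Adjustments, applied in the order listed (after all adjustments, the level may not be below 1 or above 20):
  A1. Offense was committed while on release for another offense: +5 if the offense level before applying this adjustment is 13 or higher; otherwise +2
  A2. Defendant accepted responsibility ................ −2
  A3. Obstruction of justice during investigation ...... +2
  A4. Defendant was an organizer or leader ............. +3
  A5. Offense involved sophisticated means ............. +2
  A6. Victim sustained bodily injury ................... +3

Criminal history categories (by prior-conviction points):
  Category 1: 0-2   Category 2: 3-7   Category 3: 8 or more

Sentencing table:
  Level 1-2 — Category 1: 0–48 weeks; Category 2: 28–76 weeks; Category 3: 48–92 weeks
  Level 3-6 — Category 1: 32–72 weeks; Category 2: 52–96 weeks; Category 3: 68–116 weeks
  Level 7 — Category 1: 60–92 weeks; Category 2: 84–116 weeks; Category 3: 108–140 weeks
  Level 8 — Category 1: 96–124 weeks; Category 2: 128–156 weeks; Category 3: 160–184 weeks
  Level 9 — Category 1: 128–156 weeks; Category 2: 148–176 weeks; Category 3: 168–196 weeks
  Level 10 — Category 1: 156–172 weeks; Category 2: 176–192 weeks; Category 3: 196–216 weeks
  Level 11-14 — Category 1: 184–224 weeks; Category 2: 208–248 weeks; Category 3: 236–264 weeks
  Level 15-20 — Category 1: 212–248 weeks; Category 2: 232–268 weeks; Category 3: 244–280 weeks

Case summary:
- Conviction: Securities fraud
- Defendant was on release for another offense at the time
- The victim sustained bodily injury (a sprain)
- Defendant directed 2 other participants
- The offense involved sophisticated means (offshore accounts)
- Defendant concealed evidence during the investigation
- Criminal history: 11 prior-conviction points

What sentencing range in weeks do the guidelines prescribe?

244-280 weeks

Base offense level for securities fraud: 15.
A1 applies (level before this adjustment is 15 ≥ 13, so +5): 15 + 5 = 20.
A2 does not apply.
A3 applies: 20 + 2 = 22.
A4 applies: 22 + 3 = 25.
A5 applies: 25 + 2 = 27.
A6 applies: 27 + 3 = 30.
Level 30 exceeds the maximum of 20; capped at 20.
Final offense level: 20.
Criminal history: 11 prior points → Category 3 (8+).
Level 20 falls in the 15-20 band.
Grid: Level 15-20 × Category 3 = 244-280 weeks.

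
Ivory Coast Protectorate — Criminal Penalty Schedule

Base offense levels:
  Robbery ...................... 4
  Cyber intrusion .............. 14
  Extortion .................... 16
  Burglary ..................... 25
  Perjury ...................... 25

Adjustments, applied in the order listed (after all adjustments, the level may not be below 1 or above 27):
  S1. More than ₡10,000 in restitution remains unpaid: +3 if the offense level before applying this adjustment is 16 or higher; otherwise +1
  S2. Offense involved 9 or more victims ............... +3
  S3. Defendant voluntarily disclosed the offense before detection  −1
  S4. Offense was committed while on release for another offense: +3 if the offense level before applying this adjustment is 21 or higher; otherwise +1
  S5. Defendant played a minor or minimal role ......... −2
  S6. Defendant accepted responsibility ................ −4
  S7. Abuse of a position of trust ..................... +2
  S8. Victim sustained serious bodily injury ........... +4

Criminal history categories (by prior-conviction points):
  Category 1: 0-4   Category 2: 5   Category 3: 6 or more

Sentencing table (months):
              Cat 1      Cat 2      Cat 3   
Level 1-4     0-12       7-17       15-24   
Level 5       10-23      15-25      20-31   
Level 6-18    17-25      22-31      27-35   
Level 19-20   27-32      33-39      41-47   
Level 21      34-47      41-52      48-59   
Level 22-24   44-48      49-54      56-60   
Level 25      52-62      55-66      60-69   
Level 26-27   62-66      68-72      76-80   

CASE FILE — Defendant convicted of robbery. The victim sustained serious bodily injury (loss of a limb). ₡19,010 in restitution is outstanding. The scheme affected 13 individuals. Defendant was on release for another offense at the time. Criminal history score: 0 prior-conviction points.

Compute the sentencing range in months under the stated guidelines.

17-25 months

Base offense level for robbery: 4.
S1 applies (level before this adjustment is 4 < 16, so +1): 4 + 1 = 5.
S2 applies: 5 + 3 = 8.
S3 does not apply.
S4 applies (level before this adjustment is 8 < 21, so +1): 8 + 1 = 9.
S8 applies: 9 + 4 = 13.
Final offense level: 13.
Criminal history: 0 prior points → Category 1 (0-4).
Level 13 falls in the 6-18 band.
Grid: Level 6-18 × Category 1 = 17-25 months.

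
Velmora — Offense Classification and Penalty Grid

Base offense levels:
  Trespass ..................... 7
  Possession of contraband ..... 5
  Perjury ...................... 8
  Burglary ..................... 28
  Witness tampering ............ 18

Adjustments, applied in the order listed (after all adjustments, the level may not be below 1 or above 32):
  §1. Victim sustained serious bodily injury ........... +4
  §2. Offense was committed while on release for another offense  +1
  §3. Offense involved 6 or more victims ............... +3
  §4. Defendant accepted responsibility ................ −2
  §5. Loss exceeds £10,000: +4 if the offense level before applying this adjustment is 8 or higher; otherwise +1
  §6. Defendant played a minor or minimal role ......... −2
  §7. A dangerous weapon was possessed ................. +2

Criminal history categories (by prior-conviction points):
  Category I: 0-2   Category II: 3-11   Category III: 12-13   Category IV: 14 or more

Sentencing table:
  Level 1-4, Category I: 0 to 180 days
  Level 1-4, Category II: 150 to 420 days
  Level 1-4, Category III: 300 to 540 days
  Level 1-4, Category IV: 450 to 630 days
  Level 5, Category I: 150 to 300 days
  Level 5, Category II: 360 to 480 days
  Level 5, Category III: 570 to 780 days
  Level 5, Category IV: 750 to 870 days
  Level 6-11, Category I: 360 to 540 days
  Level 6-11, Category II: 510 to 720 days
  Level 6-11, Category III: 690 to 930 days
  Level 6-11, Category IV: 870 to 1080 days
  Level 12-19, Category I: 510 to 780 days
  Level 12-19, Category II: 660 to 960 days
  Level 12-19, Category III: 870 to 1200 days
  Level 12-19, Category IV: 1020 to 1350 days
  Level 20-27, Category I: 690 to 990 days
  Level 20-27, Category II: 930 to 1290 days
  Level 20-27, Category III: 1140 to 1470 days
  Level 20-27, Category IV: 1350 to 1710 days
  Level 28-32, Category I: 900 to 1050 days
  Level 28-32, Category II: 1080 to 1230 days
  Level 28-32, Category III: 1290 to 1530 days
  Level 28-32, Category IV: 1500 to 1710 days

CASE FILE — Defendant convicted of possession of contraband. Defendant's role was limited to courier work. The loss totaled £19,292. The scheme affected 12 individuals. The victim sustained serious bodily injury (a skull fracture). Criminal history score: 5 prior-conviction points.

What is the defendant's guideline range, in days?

Base offense level for possession of contraband: 5.
§1 applies: 5 + 4 = 9.
§3 applies: 9 + 3 = 12.
§4 does not apply.
§5 applies (level before this adjustment is 12 ≥ 8, so +4): 12 + 4 = 16.
§6 applies: 16 − 2 = 14.
§7 does not apply.
Final offense level: 14.
Criminal history: 5 prior points → Category II (3-11).
Level 14 falls in the 12-19 band.
Grid: Level 12-19 × Category II = 660-960 days.

660-960 days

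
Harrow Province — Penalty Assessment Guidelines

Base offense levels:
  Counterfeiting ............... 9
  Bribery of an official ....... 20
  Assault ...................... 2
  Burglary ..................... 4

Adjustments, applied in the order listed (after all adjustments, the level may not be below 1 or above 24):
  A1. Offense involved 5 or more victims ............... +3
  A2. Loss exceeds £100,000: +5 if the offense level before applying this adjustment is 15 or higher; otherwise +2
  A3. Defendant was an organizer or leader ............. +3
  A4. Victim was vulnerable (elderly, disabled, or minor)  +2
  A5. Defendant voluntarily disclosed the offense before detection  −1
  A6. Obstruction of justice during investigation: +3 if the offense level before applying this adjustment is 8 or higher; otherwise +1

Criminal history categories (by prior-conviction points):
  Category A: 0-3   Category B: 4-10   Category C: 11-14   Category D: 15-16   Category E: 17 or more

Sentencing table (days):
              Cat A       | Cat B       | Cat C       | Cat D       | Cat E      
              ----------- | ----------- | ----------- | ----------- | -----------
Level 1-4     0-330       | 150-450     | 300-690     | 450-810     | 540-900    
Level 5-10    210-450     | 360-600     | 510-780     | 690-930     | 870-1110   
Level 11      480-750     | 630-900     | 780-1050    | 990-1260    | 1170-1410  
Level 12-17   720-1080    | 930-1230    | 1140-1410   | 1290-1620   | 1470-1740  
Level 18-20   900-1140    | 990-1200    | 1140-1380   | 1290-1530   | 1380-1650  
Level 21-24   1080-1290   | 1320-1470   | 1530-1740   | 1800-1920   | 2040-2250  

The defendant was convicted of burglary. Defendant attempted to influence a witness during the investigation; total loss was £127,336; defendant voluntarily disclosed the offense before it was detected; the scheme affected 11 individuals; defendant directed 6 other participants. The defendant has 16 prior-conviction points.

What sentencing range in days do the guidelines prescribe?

Base offense level for burglary: 4.
A1 applies: 4 + 3 = 7.
A2 applies (level before this adjustment is 7 < 15, so +2): 7 + 2 = 9.
A3 applies: 9 + 3 = 12.
A4 does not apply.
A5 applies: 12 − 1 = 11.
A6 applies (level before this adjustment is 11 ≥ 8, so +3): 11 + 3 = 14.
Final offense level: 14.
Criminal history: 16 prior points → Category D (15-16).
Level 14 falls in the 12-17 band.
Grid: Level 12-17 × Category D = 1290-1620 days.

1290-1620 days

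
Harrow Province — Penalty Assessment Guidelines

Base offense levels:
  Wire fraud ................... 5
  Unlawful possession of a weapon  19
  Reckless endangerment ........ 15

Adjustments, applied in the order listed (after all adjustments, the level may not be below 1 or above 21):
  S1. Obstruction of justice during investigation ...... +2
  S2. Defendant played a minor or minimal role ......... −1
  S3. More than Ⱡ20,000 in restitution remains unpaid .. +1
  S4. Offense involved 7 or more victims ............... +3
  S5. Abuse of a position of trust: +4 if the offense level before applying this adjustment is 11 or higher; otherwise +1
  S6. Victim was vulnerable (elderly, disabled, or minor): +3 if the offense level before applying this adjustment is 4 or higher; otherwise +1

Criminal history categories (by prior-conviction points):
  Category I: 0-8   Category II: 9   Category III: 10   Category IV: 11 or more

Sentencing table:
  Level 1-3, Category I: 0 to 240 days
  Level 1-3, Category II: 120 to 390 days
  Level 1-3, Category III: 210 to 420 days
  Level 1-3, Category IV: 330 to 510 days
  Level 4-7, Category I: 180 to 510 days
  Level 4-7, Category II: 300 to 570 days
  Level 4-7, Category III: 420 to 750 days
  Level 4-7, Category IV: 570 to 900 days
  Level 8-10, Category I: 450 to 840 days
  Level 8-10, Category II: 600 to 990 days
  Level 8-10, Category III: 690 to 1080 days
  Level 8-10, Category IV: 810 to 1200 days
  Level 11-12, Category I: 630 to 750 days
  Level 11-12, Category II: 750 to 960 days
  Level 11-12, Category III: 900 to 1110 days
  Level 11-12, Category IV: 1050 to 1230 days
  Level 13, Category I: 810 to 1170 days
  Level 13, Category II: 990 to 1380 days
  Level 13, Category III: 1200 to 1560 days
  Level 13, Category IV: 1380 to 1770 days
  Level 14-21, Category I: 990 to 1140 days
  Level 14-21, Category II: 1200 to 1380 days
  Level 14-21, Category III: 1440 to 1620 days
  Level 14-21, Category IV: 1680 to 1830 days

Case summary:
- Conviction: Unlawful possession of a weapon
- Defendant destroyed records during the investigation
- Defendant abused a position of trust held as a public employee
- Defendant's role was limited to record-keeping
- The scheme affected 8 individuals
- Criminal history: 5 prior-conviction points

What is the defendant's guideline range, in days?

Base offense level for unlawful possession of a weapon: 19.
S1 applies: 19 + 2 = 21.
S2 applies: 21 − 1 = 20.
S4 applies: 20 + 3 = 23.
S5 applies (level before this adjustment is 23 ≥ 11, so +4): 23 + 4 = 27.
S6 does not apply.
Level 27 exceeds the maximum of 21; capped at 21.
Final offense level: 21.
Criminal history: 5 prior points → Category I (0-8).
Level 21 falls in the 14-21 band.
Grid: Level 14-21 × Category I = 990-1140 days.

990-1140 days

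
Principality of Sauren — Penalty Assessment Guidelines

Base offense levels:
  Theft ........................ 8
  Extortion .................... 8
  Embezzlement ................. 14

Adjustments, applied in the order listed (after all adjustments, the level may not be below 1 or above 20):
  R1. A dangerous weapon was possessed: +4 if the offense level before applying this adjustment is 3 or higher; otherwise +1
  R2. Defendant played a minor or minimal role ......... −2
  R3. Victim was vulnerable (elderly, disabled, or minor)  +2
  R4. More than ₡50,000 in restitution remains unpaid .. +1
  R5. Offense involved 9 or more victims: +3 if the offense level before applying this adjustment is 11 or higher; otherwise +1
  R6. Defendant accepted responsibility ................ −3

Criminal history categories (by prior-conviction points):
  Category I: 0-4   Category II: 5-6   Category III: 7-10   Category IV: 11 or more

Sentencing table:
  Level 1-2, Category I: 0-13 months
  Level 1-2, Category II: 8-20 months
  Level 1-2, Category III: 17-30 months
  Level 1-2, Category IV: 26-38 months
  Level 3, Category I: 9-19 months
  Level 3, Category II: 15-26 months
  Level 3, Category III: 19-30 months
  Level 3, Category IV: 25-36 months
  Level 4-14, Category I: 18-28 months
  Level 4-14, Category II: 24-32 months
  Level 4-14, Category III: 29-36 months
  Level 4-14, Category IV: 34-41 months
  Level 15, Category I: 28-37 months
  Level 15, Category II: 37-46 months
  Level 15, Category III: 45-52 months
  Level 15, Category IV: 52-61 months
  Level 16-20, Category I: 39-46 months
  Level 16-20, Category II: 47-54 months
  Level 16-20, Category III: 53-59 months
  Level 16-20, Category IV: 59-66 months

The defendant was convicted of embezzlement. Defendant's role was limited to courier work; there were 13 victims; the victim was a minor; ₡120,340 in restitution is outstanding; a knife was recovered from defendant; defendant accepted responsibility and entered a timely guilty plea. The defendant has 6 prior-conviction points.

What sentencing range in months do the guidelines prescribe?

47-54 months

Base offense level for embezzlement: 14.
R1 applies (level before this adjustment is 14 ≥ 3, so +4): 14 + 4 = 18.
R2 applies: 18 − 2 = 16.
R3 applies: 16 + 2 = 18.
R4 applies: 18 + 1 = 19.
R5 applies (level before this adjustment is 19 ≥ 11, so +3): 19 + 3 = 22.
R6 applies: 22 − 3 = 19.
Final offense level: 19.
Criminal history: 6 prior points → Category II (5-6).
Level 19 falls in the 16-20 band.
Grid: Level 16-20 × Category II = 47-54 months.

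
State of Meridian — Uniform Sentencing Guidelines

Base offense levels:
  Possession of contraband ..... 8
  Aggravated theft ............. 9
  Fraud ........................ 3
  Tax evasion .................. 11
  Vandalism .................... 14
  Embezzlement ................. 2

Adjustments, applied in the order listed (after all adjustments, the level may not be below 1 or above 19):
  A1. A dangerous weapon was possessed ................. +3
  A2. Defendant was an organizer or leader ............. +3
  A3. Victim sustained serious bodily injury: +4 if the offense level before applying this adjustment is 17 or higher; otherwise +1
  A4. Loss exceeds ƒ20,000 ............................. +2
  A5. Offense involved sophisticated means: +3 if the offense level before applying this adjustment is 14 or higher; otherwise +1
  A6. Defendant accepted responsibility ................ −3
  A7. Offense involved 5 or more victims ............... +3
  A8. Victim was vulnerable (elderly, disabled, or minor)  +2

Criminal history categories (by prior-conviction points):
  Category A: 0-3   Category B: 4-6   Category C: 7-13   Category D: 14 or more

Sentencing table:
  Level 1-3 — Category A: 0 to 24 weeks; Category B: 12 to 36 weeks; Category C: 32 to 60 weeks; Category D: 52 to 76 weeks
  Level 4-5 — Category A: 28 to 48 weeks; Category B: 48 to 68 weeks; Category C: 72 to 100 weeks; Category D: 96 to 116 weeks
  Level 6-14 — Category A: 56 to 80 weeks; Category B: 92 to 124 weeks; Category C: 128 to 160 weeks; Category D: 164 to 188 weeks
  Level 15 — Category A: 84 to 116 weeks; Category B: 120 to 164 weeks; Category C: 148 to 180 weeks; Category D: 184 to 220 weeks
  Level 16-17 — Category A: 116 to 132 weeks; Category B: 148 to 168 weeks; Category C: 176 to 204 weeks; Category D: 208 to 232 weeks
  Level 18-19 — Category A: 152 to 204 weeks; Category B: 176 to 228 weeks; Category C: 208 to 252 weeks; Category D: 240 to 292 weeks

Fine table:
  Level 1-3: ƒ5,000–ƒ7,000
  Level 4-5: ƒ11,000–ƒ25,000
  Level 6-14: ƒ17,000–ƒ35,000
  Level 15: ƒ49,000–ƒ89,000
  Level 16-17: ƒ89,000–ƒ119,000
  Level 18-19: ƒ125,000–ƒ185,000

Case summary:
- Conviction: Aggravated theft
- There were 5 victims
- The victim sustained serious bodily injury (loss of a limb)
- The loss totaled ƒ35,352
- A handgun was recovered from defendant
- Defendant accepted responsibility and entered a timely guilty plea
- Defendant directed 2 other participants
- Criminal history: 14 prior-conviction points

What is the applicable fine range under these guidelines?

Base offense level for aggravated theft: 9.
A1 applies: 9 + 3 = 12.
A2 applies: 12 + 3 = 15.
A3 applies (level before this adjustment is 15 < 17, so +1): 15 + 1 = 16.
A4 applies: 16 + 2 = 18.
A5 does not apply.
A6 applies: 18 − 3 = 15.
A7 applies: 15 + 3 = 18.
A8 does not apply.
Final offense level: 18.
Level 18 falls in the 18-19 band.
Fine table: Level 18-19 → ƒ125,000–ƒ185,000.

ƒ125,000–ƒ185,000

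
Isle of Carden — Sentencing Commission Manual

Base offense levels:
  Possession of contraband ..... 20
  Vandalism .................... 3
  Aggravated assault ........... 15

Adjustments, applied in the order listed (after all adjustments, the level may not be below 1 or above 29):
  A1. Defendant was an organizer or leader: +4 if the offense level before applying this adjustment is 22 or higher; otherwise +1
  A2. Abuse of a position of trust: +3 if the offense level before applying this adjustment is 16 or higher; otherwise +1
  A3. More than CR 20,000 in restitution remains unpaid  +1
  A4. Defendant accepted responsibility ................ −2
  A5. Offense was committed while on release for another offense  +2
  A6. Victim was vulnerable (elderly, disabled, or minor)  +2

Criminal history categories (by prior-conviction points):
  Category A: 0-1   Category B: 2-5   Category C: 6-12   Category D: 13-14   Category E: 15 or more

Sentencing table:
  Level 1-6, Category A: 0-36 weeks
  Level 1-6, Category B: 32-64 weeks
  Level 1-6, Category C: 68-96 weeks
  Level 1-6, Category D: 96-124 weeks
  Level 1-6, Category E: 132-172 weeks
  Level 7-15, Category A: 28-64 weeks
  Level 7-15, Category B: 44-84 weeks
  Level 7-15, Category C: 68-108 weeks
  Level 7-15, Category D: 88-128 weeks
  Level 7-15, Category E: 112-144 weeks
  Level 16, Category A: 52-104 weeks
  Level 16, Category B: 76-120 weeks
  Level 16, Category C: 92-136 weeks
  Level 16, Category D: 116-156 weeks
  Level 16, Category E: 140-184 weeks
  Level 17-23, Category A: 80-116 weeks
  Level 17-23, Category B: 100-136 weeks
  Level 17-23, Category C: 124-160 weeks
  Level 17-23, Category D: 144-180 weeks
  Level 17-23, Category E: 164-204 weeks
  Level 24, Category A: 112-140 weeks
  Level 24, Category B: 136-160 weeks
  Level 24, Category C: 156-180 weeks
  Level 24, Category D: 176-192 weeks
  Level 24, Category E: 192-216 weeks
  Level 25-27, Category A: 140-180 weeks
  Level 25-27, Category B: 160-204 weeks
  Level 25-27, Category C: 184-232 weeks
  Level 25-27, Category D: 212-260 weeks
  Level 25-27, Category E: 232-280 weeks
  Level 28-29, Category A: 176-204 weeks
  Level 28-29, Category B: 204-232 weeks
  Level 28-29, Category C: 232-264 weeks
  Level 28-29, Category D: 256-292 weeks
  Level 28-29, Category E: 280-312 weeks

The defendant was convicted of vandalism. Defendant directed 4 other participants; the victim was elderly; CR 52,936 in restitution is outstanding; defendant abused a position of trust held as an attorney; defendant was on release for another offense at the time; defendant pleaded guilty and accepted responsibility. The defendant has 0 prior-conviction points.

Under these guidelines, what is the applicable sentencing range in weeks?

28-64 weeks

Base offense level for vandalism: 3.
A1 applies (level before this adjustment is 3 < 22, so +1): 3 + 1 = 4.
A2 applies (level before this adjustment is 4 < 16, so +1): 4 + 1 = 5.
A3 applies: 5 + 1 = 6.
A4 applies: 6 − 2 = 4.
A5 applies: 4 + 2 = 6.
A6 applies: 6 + 2 = 8.
Final offense level: 8.
Criminal history: 0 prior points → Category A (0-1).
Level 8 falls in the 7-15 band.
Grid: Level 7-15 × Category A = 28-64 weeks.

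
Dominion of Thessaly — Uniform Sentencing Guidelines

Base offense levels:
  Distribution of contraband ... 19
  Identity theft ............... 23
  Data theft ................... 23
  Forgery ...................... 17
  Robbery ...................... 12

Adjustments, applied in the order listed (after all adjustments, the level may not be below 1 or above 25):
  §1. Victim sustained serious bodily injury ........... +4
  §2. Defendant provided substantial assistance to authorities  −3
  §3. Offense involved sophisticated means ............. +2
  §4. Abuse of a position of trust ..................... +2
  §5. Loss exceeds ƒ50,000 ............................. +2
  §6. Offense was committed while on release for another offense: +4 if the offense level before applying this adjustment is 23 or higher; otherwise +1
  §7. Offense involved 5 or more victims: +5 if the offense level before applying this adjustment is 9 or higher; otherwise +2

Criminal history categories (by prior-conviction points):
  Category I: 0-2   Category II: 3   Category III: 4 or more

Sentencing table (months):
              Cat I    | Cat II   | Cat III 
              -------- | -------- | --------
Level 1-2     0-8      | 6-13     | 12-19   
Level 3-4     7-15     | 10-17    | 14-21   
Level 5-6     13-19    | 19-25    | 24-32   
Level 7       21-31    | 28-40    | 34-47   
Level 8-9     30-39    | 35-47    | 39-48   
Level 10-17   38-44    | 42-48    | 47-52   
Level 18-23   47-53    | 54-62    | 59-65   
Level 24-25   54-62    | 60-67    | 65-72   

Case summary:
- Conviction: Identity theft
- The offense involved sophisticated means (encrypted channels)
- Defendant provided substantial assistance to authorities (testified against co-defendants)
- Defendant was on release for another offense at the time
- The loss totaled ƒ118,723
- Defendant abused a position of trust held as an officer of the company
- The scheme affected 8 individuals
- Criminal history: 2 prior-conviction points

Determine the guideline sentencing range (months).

54-62 months

Base offense level for identity theft: 23.
§1 does not apply.
§2 applies: 23 − 3 = 20.
§3 applies: 20 + 2 = 22.
§4 applies: 22 + 2 = 24.
§5 applies: 24 + 2 = 26.
§6 applies (level before this adjustment is 26 ≥ 23, so +4): 26 + 4 = 30.
§7 applies (level before this adjustment is 30 ≥ 9, so +5): 30 + 5 = 35.
Level 35 exceeds the maximum of 25; capped at 25.
Final offense level: 25.
Criminal history: 2 prior points → Category I (0-2).
Level 25 falls in the 24-25 band.
Grid: Level 24-25 × Category I = 54-62 months.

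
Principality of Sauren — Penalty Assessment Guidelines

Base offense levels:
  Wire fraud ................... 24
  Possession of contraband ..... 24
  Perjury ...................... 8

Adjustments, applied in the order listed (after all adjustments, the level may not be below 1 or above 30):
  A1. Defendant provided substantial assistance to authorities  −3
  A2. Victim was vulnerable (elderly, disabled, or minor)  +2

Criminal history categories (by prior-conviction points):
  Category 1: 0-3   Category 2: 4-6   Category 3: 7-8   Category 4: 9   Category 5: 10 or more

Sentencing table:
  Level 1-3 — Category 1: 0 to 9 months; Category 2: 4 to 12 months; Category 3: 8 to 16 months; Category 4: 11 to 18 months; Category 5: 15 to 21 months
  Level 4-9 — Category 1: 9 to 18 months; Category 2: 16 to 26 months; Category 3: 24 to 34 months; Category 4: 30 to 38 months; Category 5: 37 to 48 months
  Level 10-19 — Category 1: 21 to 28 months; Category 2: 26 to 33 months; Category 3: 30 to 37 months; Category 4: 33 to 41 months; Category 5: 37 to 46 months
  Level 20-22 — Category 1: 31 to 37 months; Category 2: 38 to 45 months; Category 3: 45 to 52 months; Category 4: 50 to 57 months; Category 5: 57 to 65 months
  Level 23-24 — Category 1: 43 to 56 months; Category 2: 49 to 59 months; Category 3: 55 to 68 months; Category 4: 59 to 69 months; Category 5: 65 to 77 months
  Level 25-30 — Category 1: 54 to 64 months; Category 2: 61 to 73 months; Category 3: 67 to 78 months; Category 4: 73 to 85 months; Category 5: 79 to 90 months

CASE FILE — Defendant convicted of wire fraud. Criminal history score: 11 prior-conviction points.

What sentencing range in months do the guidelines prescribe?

65-77 months

Base offense level for wire fraud: 24.
Final offense level: 24.
Criminal history: 11 prior points → Category 5 (10+).
Level 24 falls in the 23-24 band.
Grid: Level 23-24 × Category 5 = 65-77 months.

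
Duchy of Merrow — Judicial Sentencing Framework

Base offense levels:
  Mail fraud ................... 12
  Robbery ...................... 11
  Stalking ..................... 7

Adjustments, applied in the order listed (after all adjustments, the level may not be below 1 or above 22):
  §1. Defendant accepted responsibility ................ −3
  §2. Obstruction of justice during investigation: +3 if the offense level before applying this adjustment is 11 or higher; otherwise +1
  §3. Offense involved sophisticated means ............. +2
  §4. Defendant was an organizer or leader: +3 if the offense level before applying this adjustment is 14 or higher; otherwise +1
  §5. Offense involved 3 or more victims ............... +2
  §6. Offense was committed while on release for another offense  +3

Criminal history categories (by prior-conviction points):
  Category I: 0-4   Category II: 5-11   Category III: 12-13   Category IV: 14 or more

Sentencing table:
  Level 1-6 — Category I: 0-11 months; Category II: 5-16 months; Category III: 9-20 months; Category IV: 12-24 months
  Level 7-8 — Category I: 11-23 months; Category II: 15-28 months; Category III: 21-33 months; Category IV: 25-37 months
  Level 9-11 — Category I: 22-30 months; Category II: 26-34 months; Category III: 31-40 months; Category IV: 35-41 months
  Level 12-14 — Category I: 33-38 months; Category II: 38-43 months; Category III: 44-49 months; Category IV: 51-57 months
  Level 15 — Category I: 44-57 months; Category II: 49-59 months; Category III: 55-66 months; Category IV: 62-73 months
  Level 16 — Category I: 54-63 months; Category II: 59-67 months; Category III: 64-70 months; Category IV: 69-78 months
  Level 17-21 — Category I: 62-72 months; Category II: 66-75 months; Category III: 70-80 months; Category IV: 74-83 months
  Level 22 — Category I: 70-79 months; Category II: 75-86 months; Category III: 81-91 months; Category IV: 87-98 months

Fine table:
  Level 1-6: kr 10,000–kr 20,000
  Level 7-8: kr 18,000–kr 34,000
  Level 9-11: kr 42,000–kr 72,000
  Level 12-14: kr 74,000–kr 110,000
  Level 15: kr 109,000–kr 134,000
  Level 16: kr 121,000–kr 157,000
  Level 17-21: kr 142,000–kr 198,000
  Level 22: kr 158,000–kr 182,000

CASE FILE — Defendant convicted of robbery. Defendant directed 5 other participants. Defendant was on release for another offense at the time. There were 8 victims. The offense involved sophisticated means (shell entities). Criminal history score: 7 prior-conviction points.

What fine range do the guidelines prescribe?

kr 142,000–kr 198,000

Base offense level for robbery: 11.
§1 does not apply.
§2 does not apply.
§3 applies: 11 + 2 = 13.
§4 applies (level before this adjustment is 13 < 14, so +1): 13 + 1 = 14.
§5 applies: 14 + 2 = 16.
§6 applies: 16 + 3 = 19.
Final offense level: 19.
Level 19 falls in the 17-21 band.
Fine table: Level 17-21 → kr 142,000–kr 198,000.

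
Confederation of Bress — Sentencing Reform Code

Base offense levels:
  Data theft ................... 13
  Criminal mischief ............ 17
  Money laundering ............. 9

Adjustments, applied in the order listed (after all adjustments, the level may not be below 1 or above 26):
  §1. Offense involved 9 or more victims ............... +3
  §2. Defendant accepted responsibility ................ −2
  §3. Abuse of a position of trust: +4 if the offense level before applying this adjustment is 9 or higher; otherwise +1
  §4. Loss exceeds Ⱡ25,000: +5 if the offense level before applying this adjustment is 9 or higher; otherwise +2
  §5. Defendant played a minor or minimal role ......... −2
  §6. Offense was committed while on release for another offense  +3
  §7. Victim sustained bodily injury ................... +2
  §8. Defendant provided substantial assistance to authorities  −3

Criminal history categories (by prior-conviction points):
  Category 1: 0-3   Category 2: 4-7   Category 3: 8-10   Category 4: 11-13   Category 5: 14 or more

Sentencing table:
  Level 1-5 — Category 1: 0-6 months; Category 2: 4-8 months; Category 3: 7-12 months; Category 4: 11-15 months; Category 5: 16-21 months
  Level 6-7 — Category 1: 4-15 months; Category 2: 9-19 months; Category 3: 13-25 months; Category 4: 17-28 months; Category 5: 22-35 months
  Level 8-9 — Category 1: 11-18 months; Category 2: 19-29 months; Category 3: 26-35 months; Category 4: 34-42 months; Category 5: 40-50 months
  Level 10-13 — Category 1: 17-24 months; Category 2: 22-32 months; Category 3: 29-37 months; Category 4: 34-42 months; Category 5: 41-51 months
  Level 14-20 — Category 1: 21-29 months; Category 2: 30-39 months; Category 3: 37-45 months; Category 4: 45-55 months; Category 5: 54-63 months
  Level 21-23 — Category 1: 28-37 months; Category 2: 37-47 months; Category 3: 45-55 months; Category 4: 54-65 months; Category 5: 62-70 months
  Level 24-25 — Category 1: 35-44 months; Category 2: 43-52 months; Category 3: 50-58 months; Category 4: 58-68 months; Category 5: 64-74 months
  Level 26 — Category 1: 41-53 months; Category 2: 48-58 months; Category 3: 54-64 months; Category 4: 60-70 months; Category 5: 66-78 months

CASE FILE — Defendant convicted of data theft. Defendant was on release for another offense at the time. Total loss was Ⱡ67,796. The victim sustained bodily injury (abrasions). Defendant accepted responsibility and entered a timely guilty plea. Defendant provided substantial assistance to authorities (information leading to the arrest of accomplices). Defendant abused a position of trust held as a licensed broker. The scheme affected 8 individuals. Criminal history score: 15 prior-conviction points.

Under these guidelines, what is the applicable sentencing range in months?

62-70 months

Base offense level for data theft: 13.
§1 does not apply.
§2 applies: 13 − 2 = 11.
§3 applies (level before this adjustment is 11 ≥ 9, so +4): 11 + 4 = 15.
§4 applies (level before this adjustment is 15 ≥ 9, so +5): 15 + 5 = 20.
§6 applies: 20 + 3 = 23.
§7 applies: 23 + 2 = 25.
§8 applies: 25 − 3 = 22.
Final offense level: 22.
Criminal history: 15 prior points → Category 5 (14+).
Level 22 falls in the 21-23 band.
Grid: Level 21-23 × Category 5 = 62-70 months.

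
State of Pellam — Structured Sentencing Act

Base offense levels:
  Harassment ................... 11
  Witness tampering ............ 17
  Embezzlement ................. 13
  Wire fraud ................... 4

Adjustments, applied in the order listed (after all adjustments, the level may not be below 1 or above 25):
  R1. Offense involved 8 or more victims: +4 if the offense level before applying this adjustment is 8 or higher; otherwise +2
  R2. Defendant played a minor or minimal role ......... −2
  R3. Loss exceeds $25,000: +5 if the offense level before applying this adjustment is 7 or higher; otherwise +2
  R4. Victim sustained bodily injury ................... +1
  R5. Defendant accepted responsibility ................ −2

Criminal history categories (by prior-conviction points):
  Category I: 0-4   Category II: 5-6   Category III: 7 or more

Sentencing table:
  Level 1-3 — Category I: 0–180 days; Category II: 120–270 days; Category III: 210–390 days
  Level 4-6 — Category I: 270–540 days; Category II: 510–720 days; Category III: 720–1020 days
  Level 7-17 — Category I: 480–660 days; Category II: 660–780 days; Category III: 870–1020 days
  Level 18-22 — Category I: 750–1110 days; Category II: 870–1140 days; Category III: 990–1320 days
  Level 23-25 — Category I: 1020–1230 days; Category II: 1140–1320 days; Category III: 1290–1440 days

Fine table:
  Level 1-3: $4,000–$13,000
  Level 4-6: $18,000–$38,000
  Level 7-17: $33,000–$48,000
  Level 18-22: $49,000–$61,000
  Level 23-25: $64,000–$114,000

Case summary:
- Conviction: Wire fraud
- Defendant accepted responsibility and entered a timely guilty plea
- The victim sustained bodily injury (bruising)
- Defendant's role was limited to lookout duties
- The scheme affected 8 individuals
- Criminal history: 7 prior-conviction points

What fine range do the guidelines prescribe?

Base offense level for wire fraud: 4.
R1 applies (level before this adjustment is 4 < 8, so +2): 4 + 2 = 6.
R2 applies: 6 − 2 = 4.
R4 applies: 4 + 1 = 5.
R5 applies: 5 − 2 = 3.
Final offense level: 3.
Level 3 falls in the 1-3 band.
Fine table: Level 1-3 → $4,000–$13,000.

$4,000–$13,000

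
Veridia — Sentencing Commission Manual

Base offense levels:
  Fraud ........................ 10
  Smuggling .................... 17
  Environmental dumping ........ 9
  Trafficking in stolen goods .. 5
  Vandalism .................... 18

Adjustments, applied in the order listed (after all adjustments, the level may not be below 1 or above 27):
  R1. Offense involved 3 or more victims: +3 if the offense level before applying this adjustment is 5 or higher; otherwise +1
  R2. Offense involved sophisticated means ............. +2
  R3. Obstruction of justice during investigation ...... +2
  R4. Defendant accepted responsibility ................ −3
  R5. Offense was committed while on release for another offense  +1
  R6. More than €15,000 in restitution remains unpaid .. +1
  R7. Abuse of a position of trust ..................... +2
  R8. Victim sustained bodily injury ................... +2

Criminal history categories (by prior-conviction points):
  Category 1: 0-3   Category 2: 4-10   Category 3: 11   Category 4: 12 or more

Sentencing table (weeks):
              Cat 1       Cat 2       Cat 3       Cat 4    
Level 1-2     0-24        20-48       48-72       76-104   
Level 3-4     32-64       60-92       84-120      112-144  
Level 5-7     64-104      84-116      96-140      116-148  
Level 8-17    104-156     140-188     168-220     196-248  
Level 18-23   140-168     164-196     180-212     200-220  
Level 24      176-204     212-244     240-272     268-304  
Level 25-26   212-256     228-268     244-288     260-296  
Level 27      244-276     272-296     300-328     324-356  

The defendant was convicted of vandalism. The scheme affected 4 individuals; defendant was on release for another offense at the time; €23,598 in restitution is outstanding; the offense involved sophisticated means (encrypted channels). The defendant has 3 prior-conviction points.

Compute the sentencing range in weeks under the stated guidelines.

Base offense level for vandalism: 18.
R1 applies (level before this adjustment is 18 ≥ 5, so +3): 18 + 3 = 21.
R2 applies: 21 + 2 = 23.
R4 does not apply.
R5 applies: 23 + 1 = 24.
R6 applies: 24 + 1 = 25.
R7 does not apply.
R8 does not apply.
Final offense level: 25.
Criminal history: 3 prior points → Category 1 (0-3).
Level 25 falls in the 25-26 band.
Grid: Level 25-26 × Category 1 = 212-256 weeks.

212-256 weeks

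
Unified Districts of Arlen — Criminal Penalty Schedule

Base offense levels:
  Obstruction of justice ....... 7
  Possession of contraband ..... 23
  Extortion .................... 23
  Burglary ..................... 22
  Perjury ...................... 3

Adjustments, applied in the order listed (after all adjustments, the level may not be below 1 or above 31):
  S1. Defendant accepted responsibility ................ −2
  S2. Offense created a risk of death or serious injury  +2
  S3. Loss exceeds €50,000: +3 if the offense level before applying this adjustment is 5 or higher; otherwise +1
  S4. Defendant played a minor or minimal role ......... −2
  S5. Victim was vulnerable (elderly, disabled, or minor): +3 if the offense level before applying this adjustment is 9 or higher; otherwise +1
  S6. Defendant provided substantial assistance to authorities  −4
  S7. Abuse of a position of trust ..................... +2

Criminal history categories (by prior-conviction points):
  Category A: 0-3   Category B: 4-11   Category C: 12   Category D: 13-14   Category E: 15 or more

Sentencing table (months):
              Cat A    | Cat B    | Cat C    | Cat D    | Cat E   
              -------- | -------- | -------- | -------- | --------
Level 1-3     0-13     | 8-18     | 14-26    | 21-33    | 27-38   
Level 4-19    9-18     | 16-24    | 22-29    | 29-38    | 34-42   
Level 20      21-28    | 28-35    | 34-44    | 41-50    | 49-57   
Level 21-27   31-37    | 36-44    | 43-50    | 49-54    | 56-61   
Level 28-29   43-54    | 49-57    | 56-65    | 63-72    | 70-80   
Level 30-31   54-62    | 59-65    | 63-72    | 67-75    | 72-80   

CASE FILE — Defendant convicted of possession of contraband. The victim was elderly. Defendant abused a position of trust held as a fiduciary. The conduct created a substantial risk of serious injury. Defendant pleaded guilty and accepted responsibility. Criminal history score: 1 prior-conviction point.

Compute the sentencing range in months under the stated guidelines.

43-54 months

Base offense level for possession of contraband: 23.
S1 applies: 23 − 2 = 21.
S2 applies: 21 + 2 = 23.
S5 applies (level before this adjustment is 23 ≥ 9, so +3): 23 + 3 = 26.
S7 applies: 26 + 2 = 28.
Final offense level: 28.
Criminal history: 1 prior point → Category A (0-3).
Level 28 falls in the 28-29 band.
Grid: Level 28-29 × Category A = 43-54 months.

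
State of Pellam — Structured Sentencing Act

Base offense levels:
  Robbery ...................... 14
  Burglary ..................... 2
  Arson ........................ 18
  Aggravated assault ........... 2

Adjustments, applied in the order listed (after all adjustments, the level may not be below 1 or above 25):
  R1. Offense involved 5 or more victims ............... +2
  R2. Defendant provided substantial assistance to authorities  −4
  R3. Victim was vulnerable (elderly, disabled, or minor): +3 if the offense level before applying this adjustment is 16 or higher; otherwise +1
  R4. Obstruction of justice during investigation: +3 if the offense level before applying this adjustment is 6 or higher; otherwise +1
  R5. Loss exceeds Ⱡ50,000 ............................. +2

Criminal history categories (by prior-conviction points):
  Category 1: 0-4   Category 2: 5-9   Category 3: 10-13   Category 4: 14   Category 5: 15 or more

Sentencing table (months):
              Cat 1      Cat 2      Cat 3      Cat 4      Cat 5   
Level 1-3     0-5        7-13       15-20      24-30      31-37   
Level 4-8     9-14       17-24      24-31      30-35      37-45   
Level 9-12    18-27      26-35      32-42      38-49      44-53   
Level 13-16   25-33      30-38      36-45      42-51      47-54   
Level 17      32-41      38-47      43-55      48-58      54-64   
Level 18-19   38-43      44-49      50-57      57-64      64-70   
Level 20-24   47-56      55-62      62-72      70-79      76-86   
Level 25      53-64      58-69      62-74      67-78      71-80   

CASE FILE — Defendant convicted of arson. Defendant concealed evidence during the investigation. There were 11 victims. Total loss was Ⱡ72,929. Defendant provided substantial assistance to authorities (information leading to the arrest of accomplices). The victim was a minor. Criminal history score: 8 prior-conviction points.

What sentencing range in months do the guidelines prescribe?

55-62 months

Base offense level for arson: 18.
R1 applies: 18 + 2 = 20.
R2 applies: 20 − 4 = 16.
R3 applies (level before this adjustment is 16 ≥ 16, so +3): 16 + 3 = 19.
R4 applies (level before this adjustment is 19 ≥ 6, so +3): 19 + 3 = 22.
R5 applies: 22 + 2 = 24.
Final offense level: 24.
Criminal history: 8 prior points → Category 2 (5-9).
Level 24 falls in the 20-24 band.
Grid: Level 20-24 × Category 2 = 55-62 months.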